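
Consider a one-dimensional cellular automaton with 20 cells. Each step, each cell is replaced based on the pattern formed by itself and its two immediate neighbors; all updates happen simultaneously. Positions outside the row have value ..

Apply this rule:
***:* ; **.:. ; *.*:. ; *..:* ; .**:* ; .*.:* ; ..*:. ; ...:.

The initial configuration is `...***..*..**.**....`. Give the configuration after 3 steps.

...**.*.**.*..*.*.*.

...**.*.**.*..*.*...
...*..*.*..**.*.**..
...**.*.**.*..*.*.*.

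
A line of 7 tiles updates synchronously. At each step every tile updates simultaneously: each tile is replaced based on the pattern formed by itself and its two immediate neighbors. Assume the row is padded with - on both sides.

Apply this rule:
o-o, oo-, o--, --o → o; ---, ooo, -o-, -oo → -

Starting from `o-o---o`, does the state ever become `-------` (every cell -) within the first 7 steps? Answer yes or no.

-o-o-o-
o-o-o-o
-o-o-o-  (repeats step 1; period 2)
step 7: -o-o-o-
step 7 is -o-o-o-, still not uniform -

no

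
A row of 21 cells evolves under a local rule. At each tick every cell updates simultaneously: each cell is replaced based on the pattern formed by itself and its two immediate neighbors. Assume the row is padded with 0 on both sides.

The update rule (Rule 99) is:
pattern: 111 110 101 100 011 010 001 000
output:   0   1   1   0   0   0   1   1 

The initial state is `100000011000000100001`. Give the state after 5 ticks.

010010110100101010010

001111101011111001110
110000110100001010010
010111011001110100100
101001101010011001001
010010110100101010010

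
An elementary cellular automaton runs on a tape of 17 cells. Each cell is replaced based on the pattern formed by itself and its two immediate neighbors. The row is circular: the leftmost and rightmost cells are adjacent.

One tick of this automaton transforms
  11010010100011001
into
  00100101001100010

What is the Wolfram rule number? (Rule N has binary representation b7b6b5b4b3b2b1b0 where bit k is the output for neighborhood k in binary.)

position 0: 111 → 0  (bit 7 = 0)
position 1: 110 → 0  (bit 6 = 0)
position 2: 101 → 1  (bit 5 = 1)
position 4: 100 → 0  (bit 4 = 0)
position 12: 011 → 0  (bit 3 = 0)
position 3: 010 → 0  (bit 2 = 0)
position 5: 001 → 1  (bit 1 = 1)
position 10: 000 → 1  (bit 0 = 1)
bits b7..b0 = 00100011 = 35

35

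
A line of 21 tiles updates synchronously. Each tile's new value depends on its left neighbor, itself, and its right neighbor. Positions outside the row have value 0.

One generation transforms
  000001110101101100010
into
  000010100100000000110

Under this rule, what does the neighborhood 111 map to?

At position 6 the neighborhood is 111; the next row has 1 there.

1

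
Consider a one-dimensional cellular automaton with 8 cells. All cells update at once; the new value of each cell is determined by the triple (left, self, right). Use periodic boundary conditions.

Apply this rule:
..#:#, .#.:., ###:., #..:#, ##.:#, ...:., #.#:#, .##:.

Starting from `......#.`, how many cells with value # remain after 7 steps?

4

.....#.#
#...#.#.
.#.#.#.#
#.#.#.#.
.#.#.#.#  (repeats step 3; period 2)
step 7: .#.#.#.#
count of #: 4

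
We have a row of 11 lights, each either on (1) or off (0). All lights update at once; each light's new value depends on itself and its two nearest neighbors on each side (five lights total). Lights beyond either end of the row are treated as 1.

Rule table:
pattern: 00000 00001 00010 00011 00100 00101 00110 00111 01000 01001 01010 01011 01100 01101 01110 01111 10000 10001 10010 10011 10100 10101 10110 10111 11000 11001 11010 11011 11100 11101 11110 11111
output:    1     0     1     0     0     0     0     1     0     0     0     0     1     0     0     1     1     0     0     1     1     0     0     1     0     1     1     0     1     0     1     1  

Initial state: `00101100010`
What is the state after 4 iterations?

11000001111

10000100100
10101000001
01001011001
11000001111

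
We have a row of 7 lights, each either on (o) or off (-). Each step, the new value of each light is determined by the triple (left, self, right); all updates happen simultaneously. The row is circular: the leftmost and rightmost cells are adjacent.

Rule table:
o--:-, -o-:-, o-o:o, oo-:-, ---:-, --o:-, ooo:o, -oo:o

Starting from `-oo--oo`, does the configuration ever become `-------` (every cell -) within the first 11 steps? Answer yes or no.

oo---o-
o-----o
------o
-------
all cells are - at step 4

yes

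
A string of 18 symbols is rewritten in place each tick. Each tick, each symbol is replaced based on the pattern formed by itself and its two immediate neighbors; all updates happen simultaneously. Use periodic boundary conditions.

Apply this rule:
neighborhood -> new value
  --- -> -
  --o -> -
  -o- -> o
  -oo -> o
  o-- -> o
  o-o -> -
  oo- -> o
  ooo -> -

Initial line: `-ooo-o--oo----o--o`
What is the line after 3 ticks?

-o-o-oo-o-ooo-oo-o

-o-o-oo-ooo---oo-o
-o-o-oo-o-oo--oo-o
-o-o-oo-o-ooo-oo-o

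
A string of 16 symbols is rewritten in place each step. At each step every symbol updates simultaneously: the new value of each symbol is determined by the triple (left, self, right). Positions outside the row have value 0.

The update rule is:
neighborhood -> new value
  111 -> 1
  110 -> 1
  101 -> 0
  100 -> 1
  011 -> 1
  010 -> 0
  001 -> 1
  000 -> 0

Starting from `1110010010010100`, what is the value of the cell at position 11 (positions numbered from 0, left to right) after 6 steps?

1

1111101101100010
1111101101110101
1111101101110000
1111101101111000
1111101101111100
1111101101111110
position 11 holds 1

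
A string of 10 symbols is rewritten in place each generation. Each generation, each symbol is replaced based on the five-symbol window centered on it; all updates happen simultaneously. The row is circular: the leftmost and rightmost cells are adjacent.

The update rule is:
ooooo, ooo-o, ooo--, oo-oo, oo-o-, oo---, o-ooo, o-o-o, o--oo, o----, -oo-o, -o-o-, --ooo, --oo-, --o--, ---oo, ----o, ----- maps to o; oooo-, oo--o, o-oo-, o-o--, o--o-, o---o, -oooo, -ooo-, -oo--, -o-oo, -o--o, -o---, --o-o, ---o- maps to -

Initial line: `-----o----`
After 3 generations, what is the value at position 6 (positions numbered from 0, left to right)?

o

oooo-o-ooo
oo-ooo-o-o
-ooo-ooo-o
position 6 holds o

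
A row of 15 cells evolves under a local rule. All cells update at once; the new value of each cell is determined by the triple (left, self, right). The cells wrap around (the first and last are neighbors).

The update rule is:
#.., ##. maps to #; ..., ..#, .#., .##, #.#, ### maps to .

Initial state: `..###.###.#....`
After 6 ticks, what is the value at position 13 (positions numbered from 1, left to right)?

.

....#...#..#...
.....#...#..#..
......#...#..#.
.......#...#..#
#.......#...#..
.#.......#...#.
position 13 holds .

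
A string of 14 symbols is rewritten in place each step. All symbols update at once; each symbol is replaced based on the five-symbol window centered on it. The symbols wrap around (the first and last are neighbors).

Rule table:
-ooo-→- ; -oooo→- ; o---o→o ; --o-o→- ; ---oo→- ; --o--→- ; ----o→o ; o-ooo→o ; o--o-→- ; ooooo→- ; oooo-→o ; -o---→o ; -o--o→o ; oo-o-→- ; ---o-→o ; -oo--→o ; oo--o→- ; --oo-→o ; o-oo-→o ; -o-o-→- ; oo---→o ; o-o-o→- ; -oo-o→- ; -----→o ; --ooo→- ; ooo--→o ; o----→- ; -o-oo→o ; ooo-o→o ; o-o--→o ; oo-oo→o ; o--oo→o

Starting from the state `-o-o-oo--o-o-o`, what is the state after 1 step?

----ooo-------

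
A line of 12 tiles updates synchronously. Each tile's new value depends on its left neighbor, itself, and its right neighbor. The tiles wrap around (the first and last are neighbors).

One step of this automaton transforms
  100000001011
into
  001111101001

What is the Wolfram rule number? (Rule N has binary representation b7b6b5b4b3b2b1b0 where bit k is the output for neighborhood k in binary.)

position 11: 111 → 1  (bit 7 = 1)
position 0: 110 → 0  (bit 6 = 0)
position 9: 101 → 0  (bit 5 = 0)
position 1: 100 → 0  (bit 4 = 0)
position 10: 011 → 0  (bit 3 = 0)
position 8: 010 → 1  (bit 2 = 1)
position 7: 001 → 0  (bit 1 = 0)
position 2: 000 → 1  (bit 0 = 1)
bits b7..b0 = 10000101 = 133

133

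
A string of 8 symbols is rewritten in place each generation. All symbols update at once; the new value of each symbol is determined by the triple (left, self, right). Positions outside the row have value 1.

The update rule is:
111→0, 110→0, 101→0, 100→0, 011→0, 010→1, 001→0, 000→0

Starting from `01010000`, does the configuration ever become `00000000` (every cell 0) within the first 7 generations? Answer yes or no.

01010000  (fixed point — unchanged through generation 7)
generation 7 is 01010000, still not uniform 0

no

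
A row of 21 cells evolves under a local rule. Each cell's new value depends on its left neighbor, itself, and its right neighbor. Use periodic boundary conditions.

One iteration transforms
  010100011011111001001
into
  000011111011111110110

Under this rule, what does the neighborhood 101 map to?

At position 0 the neighborhood is 101; the next row has 0 there.

0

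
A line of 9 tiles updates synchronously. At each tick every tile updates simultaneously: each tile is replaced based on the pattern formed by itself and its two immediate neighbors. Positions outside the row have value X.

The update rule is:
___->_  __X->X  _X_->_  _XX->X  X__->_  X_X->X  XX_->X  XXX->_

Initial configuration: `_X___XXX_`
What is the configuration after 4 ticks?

XXXX__XX_

tick 1: X___XX_XX
tick 2: X__XXXXX_
tick 3: X_XX___XX
tick 4: XXXX__XX_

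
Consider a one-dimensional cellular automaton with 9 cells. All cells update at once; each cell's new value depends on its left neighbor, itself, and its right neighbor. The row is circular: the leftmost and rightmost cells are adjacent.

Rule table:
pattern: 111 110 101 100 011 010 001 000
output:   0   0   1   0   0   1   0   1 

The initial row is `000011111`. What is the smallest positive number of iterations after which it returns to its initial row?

2

iteration 1: 011000000
iteration 2: 000011111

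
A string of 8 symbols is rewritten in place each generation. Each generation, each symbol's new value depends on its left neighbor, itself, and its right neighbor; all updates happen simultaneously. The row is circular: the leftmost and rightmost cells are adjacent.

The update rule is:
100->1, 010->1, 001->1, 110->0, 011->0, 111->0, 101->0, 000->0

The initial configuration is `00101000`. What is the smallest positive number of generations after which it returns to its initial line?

4

01101100
10000010
11000110
00101000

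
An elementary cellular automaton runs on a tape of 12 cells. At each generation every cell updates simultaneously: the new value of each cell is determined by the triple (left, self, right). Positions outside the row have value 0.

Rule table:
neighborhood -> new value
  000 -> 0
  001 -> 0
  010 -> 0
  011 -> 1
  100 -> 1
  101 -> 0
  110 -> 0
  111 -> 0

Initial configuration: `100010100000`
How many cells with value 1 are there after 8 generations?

1

generation 1: 010000010000
generation 2: 001000001000
generation 3: 000100000100
generation 4: 000010000010
generation 5: 000001000001
generation 6: 000000100000
generation 7: 000000010000
generation 8: 000000001000
count of 1: 1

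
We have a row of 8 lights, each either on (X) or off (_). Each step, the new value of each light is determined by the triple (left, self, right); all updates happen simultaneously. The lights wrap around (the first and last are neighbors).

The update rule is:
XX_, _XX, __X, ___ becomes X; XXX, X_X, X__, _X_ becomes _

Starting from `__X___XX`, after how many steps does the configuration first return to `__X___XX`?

step 1: _X__XXXX
step 2: ___XX__X
step 3: _XXXX_X_
step 4: XX__X___
step 5: XX_X__XX
step 6: _X___XX_
step 7: X__XXXX_
step 8: __XX__X_
step 9: XXXX_X__
step 10: X__X___X
step 11: X_X__XXX
step 12: X___XX__
step 13: __XXXX_X
step 14: _XX__X__
step 15: XXX_X__X
step 16: __X___XX

16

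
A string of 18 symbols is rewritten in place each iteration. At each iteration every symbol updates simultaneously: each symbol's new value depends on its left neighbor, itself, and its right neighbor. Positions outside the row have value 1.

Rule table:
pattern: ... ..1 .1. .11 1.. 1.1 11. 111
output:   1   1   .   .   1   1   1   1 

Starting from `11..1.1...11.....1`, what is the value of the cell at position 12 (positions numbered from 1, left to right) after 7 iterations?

1

1111.1.111.111111.
11111.1.111.111111
111111.1.111.11111
1111111.1.111.1111
11111111.1.111.111
111111111.1.111.11
1111111111.1.111.1
position 12 holds 1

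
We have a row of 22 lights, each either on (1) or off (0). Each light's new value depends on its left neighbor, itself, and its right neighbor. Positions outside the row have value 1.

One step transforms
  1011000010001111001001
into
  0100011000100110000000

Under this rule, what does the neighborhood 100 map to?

0

At position 4 the neighborhood is 100; the next row has 0 there.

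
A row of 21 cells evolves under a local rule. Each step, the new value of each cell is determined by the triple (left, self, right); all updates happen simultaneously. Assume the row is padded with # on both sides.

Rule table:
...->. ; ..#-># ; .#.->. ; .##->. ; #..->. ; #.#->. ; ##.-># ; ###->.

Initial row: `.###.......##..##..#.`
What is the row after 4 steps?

step 1: ...#......#.#.#.#.#..
step 2: ..#......#..........#
step 3: .#......#..........#.
step 4: .......#..........#..

.......#..........#..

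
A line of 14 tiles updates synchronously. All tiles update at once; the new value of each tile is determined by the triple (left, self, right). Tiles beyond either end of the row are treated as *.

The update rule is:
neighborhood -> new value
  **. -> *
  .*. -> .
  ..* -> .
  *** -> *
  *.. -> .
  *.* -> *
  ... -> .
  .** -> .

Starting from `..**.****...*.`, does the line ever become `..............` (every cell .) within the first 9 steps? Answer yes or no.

yes

...**.***....*
....**.**.....
.....**.*.....
......**......
.......*......
..............
all cells are . at step 6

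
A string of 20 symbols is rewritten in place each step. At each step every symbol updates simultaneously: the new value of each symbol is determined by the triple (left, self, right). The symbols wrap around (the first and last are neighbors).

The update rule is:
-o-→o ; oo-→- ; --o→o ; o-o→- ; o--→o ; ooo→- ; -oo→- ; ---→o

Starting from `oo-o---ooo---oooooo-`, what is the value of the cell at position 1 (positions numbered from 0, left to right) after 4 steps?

o

---oooo---ooo-------
ooo----ooo---ooooooo
---oooo---ooo-------  (repeats step 1; period 2)
step 4: ooo----ooo---ooooooo
position 1 holds o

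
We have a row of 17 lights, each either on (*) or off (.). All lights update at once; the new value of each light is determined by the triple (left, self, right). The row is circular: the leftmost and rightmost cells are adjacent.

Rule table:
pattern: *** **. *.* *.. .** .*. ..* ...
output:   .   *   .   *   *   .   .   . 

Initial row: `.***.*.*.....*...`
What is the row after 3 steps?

.....*....*.....*

step 1: .*.*....*.....*..
step 2: ....*....*.....*.
step 3: .....*....*.....*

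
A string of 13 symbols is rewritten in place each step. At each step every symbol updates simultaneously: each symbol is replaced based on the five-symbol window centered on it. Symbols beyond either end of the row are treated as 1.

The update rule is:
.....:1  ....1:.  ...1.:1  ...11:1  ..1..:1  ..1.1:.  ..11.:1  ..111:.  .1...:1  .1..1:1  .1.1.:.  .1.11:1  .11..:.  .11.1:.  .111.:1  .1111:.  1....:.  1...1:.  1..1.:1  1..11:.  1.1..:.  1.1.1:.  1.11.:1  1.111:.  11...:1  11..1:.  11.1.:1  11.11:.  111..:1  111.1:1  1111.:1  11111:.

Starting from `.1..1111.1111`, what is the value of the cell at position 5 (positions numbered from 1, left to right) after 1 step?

.

step 1: 1.1...11.....
position 5 holds .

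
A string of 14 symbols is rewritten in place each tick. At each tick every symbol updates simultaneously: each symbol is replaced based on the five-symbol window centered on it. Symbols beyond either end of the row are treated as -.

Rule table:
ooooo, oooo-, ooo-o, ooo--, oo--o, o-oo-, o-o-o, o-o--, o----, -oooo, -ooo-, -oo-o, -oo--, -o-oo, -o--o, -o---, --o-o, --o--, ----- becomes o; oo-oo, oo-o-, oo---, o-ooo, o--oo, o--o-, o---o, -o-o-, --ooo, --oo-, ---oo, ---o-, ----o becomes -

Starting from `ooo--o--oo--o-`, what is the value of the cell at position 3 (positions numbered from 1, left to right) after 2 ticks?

o

-ooo-oo--oo-oo
--oo-ooo--o-oo
position 3 holds o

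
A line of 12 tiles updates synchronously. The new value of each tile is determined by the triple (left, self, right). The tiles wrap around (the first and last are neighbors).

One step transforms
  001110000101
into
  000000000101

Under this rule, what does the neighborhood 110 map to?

At position 4 the neighborhood is 110; the next row has 0 there.

0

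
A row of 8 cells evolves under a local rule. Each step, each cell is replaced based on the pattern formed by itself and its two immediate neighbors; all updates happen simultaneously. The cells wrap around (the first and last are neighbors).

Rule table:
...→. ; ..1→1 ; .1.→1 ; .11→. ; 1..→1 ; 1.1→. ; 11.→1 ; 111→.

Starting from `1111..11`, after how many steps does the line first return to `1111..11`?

40

...111..
..1..11.
.1111.11
....1..1
1..11111
111.....
..11...1
11.11.11
.1..1...
111111..
.....111
1...1..1
11.1111.
.1....1.
111..111
..111...
.1..11..
1111.11.
...1..1.
..111111
11.....1
.11...1.
1.11.111
1..1....
11111..1
....111.
...1..11
1.1111.1
1....1..
11..1111
.111....
1..11...
111.11.1
..1..1..
.111111.
1.....11
11...1..
.11.1111
..1....1
1111..11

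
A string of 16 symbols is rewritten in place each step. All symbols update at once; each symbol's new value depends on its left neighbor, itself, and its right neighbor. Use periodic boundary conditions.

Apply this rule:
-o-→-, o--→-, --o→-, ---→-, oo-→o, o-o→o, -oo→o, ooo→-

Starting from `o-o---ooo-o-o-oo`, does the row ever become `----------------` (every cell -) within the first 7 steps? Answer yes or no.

step 1: oo----o-oo-o-oo-
step 2: oo-----oooo-oooo
step 3: -o-----o--ooo---
step 4: ----------o-o---
step 5: -----------o----
step 6: ----------------
all cells are - at step 6

yes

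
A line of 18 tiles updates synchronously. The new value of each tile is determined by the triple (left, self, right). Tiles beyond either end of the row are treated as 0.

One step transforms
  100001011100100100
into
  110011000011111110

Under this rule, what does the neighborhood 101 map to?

0

At position 6 the neighborhood is 101; the next row has 0 there.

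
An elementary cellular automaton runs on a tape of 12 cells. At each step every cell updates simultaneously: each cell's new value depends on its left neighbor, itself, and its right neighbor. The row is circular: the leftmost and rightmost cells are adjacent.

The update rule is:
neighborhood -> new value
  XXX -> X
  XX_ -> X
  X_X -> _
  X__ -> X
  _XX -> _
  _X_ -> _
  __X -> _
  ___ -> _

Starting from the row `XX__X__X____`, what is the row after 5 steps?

X____XX__X__

_XX__X__X___
__XX__X__X__
___XX__X__X_
____XX__X__X
X____XX__X__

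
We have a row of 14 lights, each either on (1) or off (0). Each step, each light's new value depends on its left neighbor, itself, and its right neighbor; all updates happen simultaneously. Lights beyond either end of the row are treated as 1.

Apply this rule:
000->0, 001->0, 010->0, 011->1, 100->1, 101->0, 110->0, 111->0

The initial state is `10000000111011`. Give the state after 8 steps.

01000000100010
00100000010000
10010000001000
01001000000100
00100100000010
10010010000000
01001001000000
00100100100000

00100100100000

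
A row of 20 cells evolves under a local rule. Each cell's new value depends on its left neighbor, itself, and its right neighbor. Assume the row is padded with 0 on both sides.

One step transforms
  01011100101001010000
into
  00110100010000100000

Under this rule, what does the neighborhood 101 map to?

1

At position 2 the neighborhood is 101; the next row has 1 there.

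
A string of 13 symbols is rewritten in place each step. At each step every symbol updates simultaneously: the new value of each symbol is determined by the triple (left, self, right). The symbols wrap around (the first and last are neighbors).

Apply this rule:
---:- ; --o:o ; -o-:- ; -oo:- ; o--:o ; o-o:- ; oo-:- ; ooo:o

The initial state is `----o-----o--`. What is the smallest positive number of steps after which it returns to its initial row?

14

---o-o---o-o-
--o---o-o---o
oo-o-o---o-o-
------o-o----
-----o---o---
----o-o-o-o--
---o-------o-
--o-o-----o-o
oo---o---o---
--o-o-o-o-o-o
oo-----------
--o---------o
oo-o-------o-
----o-----o--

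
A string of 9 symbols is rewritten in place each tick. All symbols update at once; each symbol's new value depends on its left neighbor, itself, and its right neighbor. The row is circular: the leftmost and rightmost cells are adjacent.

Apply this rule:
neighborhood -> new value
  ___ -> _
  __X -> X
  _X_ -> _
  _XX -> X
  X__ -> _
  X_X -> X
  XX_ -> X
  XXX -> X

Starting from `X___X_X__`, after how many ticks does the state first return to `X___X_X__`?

9

tick 1: ___X_X__X
tick 2: __X_X__X_
tick 3: _X_X__X__
tick 4: X_X__X___
tick 5: _X__X___X
tick 6: X__X___X_
tick 7: __X___X_X
tick 8: _X___X_X_
tick 9: X___X_X__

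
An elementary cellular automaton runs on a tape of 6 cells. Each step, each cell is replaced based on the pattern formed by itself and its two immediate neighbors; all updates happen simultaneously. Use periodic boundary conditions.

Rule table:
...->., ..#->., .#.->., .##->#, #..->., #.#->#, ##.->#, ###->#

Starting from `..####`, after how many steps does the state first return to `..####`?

..####

1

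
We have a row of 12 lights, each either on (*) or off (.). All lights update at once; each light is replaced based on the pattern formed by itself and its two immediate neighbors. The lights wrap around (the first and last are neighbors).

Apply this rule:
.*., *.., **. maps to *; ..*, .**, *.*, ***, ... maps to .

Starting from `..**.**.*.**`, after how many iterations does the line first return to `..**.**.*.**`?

*..*..*.*..*
**.**.*.**..
.*..*.*..**.
.**.*.**..**
..*.*..**..*
*.*.**..**.*
*.*..**..*..
*.**..**.**.
*..**..*..*.
**..**.**.*.
.**..*..*.*.
..**.**.*.**

12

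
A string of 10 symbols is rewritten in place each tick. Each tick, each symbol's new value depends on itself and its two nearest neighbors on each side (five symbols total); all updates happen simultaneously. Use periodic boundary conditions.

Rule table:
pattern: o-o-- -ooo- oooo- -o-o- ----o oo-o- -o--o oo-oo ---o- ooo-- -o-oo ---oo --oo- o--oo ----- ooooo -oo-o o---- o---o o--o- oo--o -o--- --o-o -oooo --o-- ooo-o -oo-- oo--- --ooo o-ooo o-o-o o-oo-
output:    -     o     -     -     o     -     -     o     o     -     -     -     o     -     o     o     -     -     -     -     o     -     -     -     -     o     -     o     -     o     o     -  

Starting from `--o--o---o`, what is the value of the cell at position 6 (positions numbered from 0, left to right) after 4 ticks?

--------o-
-ooooooo--
---ooo--o-
-o--o-o---
position 6 holds o

o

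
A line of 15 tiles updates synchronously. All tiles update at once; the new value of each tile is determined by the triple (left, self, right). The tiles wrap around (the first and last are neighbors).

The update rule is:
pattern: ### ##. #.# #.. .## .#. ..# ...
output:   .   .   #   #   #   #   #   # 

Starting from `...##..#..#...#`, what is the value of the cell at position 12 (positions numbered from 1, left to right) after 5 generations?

generation 1: ####.##########
generation 2: ....##.........
generation 3: #####.#########
generation 4: .....##........
generation 5: ######.########
position 12 holds #

#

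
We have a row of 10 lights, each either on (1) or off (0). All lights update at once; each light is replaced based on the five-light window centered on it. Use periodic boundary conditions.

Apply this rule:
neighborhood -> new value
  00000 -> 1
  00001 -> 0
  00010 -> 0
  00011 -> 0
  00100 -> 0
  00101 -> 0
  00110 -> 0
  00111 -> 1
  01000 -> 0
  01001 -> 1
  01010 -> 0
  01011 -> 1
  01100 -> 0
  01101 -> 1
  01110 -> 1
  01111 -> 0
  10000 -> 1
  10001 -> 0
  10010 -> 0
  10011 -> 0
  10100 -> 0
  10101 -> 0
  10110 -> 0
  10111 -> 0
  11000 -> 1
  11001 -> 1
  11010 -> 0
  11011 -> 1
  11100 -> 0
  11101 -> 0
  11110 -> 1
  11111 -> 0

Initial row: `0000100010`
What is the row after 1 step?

1100000000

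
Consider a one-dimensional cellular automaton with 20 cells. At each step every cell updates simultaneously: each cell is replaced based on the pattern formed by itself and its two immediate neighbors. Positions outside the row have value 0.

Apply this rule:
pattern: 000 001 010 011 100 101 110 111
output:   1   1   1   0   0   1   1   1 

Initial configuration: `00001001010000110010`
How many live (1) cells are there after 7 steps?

15

11111011110111010110
01111101111011111010
10111110111101111110
11011111011110111110
01101111101111011110
10110111110111101110
11011011111011110110
count of 1: 15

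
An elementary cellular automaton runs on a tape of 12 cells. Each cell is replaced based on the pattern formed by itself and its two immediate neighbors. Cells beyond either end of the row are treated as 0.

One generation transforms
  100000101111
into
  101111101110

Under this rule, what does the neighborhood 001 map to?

1

At position 5 the neighborhood is 001; the next row has 1 there.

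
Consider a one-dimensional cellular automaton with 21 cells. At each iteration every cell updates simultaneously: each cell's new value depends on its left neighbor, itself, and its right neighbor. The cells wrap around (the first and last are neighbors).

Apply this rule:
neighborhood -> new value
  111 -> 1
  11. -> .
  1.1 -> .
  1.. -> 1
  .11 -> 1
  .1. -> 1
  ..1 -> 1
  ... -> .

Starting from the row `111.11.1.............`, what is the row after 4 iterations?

iteration 1: 11..1..11...........1
iteration 2: 1.111111.1.........11
iteration 3: ..11111..11.......111
iteration 4: 111111.111.1.....111.

111111.111.1.....111.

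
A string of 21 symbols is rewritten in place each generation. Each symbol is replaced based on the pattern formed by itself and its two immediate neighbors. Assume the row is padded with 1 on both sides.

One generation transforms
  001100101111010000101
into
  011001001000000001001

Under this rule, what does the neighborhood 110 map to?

At position 3 the neighborhood is 110; the next row has 0 there.

0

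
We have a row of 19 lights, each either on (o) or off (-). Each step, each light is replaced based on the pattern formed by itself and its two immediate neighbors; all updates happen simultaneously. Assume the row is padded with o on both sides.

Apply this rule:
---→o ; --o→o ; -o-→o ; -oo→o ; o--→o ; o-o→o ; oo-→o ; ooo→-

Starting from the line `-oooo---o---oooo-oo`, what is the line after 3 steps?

oo--ooooooooo--ooo-

oo--ooooooooo--ooo-
-oooo-------oooo-oo
oo--ooooooooo--ooo-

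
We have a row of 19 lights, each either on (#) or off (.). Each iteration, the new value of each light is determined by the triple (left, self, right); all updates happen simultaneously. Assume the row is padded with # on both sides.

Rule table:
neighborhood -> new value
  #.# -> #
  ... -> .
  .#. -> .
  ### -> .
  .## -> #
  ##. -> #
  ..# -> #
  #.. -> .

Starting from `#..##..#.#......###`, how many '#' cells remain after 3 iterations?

10

iteration 1: #.###.#.#......##..
iteration 2: ###.##.#......###.#
iteration 3: ..#####......##.###
count of #: 10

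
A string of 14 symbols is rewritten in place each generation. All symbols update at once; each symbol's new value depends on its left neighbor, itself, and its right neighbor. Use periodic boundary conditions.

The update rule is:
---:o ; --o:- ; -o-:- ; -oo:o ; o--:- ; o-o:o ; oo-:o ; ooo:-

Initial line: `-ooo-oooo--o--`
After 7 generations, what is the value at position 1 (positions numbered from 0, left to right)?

-

-o-ooo--o----o
o-oo-o----oo--
-oooo--oo-oo--
-o--o--ooooo-o
o------o---oo-
--oooo---o-ooo
--o--o-o--oo-o
position 1 holds -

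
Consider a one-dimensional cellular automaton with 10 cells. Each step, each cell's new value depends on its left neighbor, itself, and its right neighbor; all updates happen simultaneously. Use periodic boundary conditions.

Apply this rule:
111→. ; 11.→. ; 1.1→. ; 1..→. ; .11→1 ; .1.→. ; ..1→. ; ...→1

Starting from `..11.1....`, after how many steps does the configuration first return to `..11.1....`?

1.1....111
....11.1..
111.1....1
......11.1
.1111.1...
.1......11
...1111.1.
11.1......
1....1111.
..11.1....

10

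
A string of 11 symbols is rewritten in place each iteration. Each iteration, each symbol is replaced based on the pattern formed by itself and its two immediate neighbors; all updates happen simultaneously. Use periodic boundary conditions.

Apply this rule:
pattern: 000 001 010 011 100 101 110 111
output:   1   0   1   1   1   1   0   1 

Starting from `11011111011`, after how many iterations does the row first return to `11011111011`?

11

10111110111
01111101111
11111011110
11110111101
11101111011
11011110111
10111101111
01111011111
11110111110
11101111101
11011111011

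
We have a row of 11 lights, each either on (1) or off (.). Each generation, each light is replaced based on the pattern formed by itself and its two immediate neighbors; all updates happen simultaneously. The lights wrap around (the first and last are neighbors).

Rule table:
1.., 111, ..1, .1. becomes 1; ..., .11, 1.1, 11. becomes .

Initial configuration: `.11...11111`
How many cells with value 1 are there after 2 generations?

5

generation 1: ...1.1.111.
generation 2: ..11.1..1.1
count of 1: 5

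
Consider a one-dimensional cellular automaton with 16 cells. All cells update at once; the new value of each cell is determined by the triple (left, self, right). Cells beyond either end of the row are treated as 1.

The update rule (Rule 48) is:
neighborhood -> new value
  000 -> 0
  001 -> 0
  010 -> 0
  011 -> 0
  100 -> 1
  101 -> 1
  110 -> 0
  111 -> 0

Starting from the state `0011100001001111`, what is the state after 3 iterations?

1010000100001000

1000010000100000
0100001000010000
1010000100001000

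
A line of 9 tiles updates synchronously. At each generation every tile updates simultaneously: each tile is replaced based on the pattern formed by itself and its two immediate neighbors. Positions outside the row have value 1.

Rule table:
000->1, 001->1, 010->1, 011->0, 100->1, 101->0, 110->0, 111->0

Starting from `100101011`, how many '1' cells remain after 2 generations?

4

011101000
000001111
count of 1: 4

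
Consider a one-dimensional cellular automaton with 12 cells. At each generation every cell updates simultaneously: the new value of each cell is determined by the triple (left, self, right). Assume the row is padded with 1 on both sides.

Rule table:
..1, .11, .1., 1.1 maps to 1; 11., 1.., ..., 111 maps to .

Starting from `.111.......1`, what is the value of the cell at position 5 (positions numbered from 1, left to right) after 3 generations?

.

generation 1: 11........11
generation 2: .........11.
generation 3: ........11.1
position 5 holds .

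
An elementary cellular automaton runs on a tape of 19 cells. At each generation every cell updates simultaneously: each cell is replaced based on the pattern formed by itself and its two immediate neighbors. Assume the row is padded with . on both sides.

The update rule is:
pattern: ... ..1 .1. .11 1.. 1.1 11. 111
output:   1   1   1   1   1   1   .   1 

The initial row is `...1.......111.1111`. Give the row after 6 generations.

11111111.1111.11.11

1111111111111.1111.
111111111111.1111.1
11111111111.1111.11
1111111111.1111.11.
111111111.1111.11.1
11111111.1111.11.11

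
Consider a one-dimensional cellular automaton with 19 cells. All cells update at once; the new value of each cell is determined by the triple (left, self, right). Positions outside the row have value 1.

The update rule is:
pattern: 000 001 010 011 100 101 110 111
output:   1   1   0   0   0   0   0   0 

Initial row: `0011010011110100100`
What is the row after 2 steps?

0001111001111110010

step 1: 0100000100000001001
step 2: 0001111001111110010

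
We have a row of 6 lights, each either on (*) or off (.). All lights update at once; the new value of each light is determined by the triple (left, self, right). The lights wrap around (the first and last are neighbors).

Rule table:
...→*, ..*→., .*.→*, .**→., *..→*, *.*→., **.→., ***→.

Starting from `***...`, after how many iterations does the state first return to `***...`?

iteration 1: ...**.
iteration 2: **...*
iteration 3: ..**..
iteration 4: *...**
iteration 5: .**...
iteration 6: ...***
iteration 7: **....
iteration 8: ..***.
iteration 9: *....*
iteration 10: .***..
iteration 11: ....**
iteration 12: ***...

12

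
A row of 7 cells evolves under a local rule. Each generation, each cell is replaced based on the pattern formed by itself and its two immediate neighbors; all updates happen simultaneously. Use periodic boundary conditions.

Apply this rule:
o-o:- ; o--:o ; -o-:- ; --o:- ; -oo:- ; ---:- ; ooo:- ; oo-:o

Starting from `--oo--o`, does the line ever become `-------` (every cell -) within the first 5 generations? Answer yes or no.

o--oo--
-o--oo-
--o--oo
o--o--o
oo--o--
generation 5 is oo--o--, still not uniform -

no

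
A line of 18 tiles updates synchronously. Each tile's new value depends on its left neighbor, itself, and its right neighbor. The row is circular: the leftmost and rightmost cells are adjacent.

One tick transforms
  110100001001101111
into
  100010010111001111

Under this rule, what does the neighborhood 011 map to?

At position 11 the neighborhood is 011; the next row has 1 there.

1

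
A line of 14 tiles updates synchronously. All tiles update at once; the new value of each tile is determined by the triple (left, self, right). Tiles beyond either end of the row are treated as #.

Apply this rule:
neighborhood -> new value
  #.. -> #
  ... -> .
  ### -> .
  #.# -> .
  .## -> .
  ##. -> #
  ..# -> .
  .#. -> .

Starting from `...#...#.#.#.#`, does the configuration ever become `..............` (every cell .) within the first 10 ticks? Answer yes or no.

no

#...#.........
##...#........
.##...#.......
..##...#......
#..##...#.....
##..##...#....
.##..##...#...
..##..##...#..
#..##..##...#.
##..##..##....
tick 10 is ##..##..##...., still not uniform .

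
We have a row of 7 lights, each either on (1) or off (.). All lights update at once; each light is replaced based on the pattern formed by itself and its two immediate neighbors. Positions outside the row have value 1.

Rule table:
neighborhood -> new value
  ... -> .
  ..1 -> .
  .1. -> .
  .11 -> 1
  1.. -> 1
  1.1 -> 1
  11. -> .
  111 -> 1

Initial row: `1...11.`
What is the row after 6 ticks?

tick 1: .1..1.1
tick 2: 1.1..11
tick 3: .1.1.11
tick 4: 1.1.111
tick 5: .1.1111
tick 6: 1.11111

1.11111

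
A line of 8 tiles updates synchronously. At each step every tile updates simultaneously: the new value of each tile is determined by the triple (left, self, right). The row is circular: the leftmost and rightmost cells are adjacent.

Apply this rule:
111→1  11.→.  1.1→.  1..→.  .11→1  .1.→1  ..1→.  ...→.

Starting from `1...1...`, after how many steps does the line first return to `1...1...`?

1

1...1...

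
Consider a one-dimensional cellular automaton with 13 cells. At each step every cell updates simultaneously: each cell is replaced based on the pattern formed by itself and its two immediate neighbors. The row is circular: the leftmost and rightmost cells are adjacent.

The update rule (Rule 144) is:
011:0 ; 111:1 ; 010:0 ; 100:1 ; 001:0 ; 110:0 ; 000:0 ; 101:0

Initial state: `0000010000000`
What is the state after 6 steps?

0000000000010

0000001000000
0000000100000
0000000010000
0000000001000
0000000000100
0000000000010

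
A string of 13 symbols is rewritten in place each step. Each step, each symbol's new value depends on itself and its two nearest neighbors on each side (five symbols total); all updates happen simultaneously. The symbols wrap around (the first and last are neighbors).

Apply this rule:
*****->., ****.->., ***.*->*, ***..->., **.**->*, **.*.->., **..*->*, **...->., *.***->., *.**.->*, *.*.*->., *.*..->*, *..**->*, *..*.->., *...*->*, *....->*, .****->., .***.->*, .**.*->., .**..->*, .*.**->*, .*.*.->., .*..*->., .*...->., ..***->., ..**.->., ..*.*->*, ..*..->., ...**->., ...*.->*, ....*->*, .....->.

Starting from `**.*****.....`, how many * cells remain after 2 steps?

..*......*.*.
**..*..***.*.
count of *: 7

7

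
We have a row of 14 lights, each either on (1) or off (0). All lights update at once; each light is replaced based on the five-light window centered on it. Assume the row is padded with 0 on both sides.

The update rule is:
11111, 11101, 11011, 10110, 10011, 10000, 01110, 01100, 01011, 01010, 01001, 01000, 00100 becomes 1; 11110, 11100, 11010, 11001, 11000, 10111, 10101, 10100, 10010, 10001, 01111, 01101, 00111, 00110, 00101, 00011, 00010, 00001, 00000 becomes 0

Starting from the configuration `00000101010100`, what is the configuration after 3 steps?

00000000101010

00000010101011
00000001010111
00000000101010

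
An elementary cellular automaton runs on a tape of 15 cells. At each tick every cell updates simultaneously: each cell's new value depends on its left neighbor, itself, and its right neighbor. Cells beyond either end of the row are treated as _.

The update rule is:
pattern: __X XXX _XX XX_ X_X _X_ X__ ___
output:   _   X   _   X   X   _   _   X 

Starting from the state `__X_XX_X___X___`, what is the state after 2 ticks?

tick 1: X__X_XX__X___XX
tick 2: ____X_X____X__X

____X_X____X__X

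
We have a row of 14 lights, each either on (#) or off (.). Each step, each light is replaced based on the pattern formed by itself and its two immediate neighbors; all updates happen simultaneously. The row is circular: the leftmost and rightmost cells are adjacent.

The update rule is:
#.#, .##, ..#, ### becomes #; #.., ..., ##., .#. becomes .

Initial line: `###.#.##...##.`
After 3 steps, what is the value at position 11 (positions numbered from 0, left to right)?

##.#.##...##.#
#.#.##...##.##
.#.##...##.###
position 11 holds #

#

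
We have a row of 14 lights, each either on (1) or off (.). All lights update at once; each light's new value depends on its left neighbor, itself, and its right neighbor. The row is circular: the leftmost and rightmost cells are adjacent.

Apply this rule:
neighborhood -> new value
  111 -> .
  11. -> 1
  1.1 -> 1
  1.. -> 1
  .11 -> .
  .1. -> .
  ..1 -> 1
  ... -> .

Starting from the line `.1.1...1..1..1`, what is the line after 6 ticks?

1.11.1.1.1.1.1

1.1.1.1.11.11.
.1.1.1.1.11.11
1.1.1.1.1.11.1
11.1.1.1.1.11.
.11.1.1.1.1.11
1.11.1.1.1.1.1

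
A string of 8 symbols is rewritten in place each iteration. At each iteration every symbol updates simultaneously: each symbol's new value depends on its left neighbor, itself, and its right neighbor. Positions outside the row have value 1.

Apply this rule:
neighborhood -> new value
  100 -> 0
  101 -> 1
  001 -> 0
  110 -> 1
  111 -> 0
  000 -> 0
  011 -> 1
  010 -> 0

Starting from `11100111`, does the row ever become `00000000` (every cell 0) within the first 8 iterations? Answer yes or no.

yes

iteration 1: 00100100
iteration 2: 00000000
all cells are 0 at iteration 2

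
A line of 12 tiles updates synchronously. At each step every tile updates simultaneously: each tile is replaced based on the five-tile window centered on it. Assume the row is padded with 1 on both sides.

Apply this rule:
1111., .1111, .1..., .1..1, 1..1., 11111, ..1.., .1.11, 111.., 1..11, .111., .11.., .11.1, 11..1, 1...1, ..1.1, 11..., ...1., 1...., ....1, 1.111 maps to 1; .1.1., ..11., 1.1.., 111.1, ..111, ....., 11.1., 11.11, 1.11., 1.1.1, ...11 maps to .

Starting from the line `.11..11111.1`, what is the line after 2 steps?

11.1..11111.

..111.111..1
11.1..11111.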